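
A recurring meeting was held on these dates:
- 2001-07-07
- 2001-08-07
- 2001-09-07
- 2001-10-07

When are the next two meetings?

Gaps: 31, 31, 30 days — not constant. Every event is on the 7th of the month.
Pattern: the 7th of each month.
Next: November 2001 → 2001-11-07.
Next: December 2001 → 2001-12-07.

2001-11-07, 2001-12-07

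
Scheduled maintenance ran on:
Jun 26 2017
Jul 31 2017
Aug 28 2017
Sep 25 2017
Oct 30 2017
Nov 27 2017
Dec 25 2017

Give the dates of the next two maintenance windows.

All Mondays; the gaps (35, 28, 28, 35, 28, 28) vary with month length.
This is the last Monday of each month.
Last Monday of January 2018: Jan 29 2018.
Last Monday of February 2018: Feb 26 2018.

Jan 29 2018, Feb 26 2018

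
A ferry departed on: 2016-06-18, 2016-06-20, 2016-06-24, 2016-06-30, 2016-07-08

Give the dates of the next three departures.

Intervals are 2, 4, 6, 8 days — an arithmetic progression with common difference 2.
Next gap: 10 days. 2016-07-08 + 10 days = 2016-07-18.
Next gap: 12 days. 2016-07-18 + 12 days = 2016-07-30.
Next gap: 14 days. 2016-07-30 + 14 days = 2016-08-13.

2016-07-18, 2016-07-30, 2016-08-13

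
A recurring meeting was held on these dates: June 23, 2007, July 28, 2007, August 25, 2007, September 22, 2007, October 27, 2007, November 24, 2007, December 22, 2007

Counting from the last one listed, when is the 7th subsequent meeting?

July 26, 2008

Gaps: 35, 28, 28, 35, 28, 28 days — a mix of 28 and 35. Every date is a Saturday.
Each is the 4th Saturday of its month.
January 2008 — 4th Saturday is January 26, 2008.
4th Saturday of February 2008: February 23, 2008.
March 2008 — 4th Saturday is March 22, 2008.
April 2008 — 4th Saturday is April 26, 2008.
4th Saturday of May 2008: May 24, 2008.
4th Saturday of June 2008: June 28, 2008.
July 2008 — 4th Saturday is July 26, 2008.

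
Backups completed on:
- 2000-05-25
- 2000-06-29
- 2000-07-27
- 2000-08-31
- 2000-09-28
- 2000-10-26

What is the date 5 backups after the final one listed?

2001-03-29

These are Thursdays with 35, 28, 35, 28, 28-day gaps.
Each is the final Thursday of its month — 2000-06-29 is past the 28th, so '4th Thursday' doesn't fit.
Last Thursday of November 2000: 2000-11-30.
December 2000 ends with Thursday 2000-12-28.
Last Thursday of January 2001: 2001-01-25.
Last Thursday of February 2001: 2001-02-22.
Last Thursday of March 2001: 2001-03-29.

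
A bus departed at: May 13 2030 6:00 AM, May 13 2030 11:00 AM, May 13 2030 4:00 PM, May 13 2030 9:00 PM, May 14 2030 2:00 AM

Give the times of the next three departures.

May 14 2030 7:00 AM, May 14 2030 12:00 PM, May 14 2030 5:00 PM

The interval is a steady 5 hours (5, 5, 5, 5).
May 14 2030 2:00 AM + 5 h = May 14 2030 7:00 AM.
May 14 2030 7:00 AM + 5 h = May 14 2030 12:00 PM.
May 14 2030 12:00 PM + 5 h = May 14 2030 5:00 PM.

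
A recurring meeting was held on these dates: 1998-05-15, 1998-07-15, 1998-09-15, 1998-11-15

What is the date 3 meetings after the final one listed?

1999-05-15

Gaps: 61, 62, 61 days — not constant. Every event is on the 15th of the month.
Pattern: the 15th of every 2 months.
Next: January 1999 → 1999-01-15.
March 1999: 1999-03-15.
Next: May 1999 → 1999-05-15.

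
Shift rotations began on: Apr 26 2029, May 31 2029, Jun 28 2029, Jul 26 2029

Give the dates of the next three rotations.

Every date is a Thursday; gaps 35, 28, 28 days.
Each is the last Thursday of its month (at least one falls on the 29th or later, ruling out '4th Thursday').
Last Thursday of August 2029: Aug 30 2029.
Last Thursday of September 2029: Sep 27 2029.
October 2029 ends with Thursday Oct 25 2029.

Aug 30 2029, Sep 27 2029, Oct 25 2029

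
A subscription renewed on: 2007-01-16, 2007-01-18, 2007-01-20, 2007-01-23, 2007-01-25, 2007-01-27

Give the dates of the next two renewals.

2007-01-30, 2007-02-01

Every event lands on a Tuesday or Thursday or Saturday (gaps cycle 2, 2, 3, 2, 2).
So the schedule is: every Tuesday, Thursday and Saturday.
The following Tuesday is 2007-01-30.
Next Thursday: 2007-02-01.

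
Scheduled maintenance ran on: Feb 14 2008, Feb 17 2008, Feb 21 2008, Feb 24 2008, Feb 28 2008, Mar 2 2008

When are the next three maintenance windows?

Every event lands on a Thursday or Sunday (gaps cycle 3, 4, 3, 4, 3).
So the schedule is: every Thursday and Sunday.
The following Thursday is Mar 6 2008.
Next Sunday: Mar 9 2008.
The following Thursday is Mar 13 2008.

Mar 6 2008, Mar 9 2008, Mar 13 2008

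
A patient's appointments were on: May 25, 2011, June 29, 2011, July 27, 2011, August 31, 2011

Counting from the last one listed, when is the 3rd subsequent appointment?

These are Wednesdays with 35, 28, 35-day gaps.
Each is the final Wednesday of its month — June 29, 2011 is past the 28th, so '4th Wednesday' doesn't fit.
September 2011 ends with Wednesday September 28, 2011.
Last Wednesday of October 2011: October 26, 2011.
November 2011 ends with Wednesday November 30, 2011.

November 30, 2011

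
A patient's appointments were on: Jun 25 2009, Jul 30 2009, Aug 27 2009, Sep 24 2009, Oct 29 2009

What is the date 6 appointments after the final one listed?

Apr 29 2010

These are Thursdays with 35, 28, 28, 35-day gaps.
Each is the final Thursday of its month — Jul 30 2009 is past the 28th, so '4th Thursday' doesn't fit.
November 2009 ends with Thursday Nov 26 2009.
December 2009 ends with Thursday Dec 31 2009.
January 2010 ends with Thursday Jan 28 2010.
February 2010 ends with Thursday Feb 25 2010.
Last Thursday of March 2010: Mar 25 2010.
Last Thursday of April 2010: Apr 29 2010.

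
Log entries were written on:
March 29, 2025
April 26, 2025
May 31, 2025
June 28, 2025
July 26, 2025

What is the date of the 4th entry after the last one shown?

All Saturdays; the gaps (28, 35, 28, 28) vary with month length.
This is the last Saturday of each month.
Last Saturday of August 2025: August 30, 2025.
September 2025 ends with Saturday September 27, 2025.
October 2025 ends with Saturday October 25, 2025.
November 2025 ends with Saturday November 29, 2025.

November 29, 2025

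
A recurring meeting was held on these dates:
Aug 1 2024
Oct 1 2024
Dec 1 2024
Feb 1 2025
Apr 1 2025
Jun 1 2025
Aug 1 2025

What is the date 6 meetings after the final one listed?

Gaps: 61, 61, 62, 59, 61, 61 days — not constant. Every event is on the 1st of the month.
Pattern: the 1st of every 2 months.
October 2025: Oct 1 2025.
Next: December 2025 → Dec 1 2025.
Next: February 2026 → Feb 1 2026.
Next: April 2026 → Apr 1 2026.
Next: June 2026 → Jun 1 2026.
August 2026: Aug 1 2026.

Aug 1 2026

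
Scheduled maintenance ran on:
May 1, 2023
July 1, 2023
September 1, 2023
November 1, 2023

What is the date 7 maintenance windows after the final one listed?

January 1, 2025

Gaps: 61, 62, 61 days — not constant. Every event is on the 1st of the month.
Pattern: the 1st of every 2 months.
Next: January 2024 → January 1, 2024.
Next: March 2024 → March 1, 2024.
May 2024: May 1, 2024.
July 2024: July 1, 2024.
September 2024: September 1, 2024.
November 2024: November 1, 2024.
Next: January 2025 → January 1, 2025.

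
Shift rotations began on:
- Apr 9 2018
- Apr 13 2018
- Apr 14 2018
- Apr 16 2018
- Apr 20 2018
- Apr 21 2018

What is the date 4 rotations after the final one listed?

The gap pattern 4, 1, 2, 4, 1 repeats every 3 events.
These are the Mondays, Fridays and Saturdays of each week.
The following Monday is Apr 23 2018.
The following Friday is Apr 27 2018.
The following Saturday is Apr 28 2018.
The following Monday is Apr 30 2018.

Apr 30 2018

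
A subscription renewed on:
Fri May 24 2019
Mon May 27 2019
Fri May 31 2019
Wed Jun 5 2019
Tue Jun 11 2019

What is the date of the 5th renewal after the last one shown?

The spacing grows by 1 each time: 3, 4, 5, 6 days.
Next gap: 7 days. Tue Jun 11 2019 + 7 days = Tue Jun 18 2019.
Next gap: 8 days. Tue Jun 18 2019 + 8 days = Wed Jun 26 2019.
Next gap: 9 days. Wed Jun 26 2019 + 9 days = Fri Jul 5 2019.
Next gap: 10 days. Fri Jul 5 2019 + 10 days = Mon Jul 15 2019.
Next gap: 11 days. Mon Jul 15 2019 + 11 days = Fri Jul 26 2019.

Fri Jul 26 2019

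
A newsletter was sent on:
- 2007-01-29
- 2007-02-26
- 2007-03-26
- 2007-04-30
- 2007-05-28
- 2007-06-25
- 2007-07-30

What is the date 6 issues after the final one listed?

These are Mondays with 28, 28, 35, 28, 28, 35-day gaps.
Each is the final Monday of its month — 2007-01-29 is past the 28th, so '4th Monday' doesn't fit.
August 2007 ends with Monday 2007-08-27.
Last Monday of September 2007: 2007-09-24.
Last Monday of October 2007: 2007-10-29.
November 2007 ends with Monday 2007-11-26.
Last Monday of December 2007: 2007-12-31.
January 2008 ends with Monday 2008-01-28.

2008-01-28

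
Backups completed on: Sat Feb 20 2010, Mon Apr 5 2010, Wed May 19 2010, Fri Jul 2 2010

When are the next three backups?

The spacing is 44, 44, 44 days — always 44 days.
Fri Jul 2 2010 + 44 days = Sun Aug 15 2010.
Sun Aug 15 2010 + 44 days = Tue Sep 28 2010.
Tue Sep 28 2010 + 44 days = Thu Nov 11 2010.

Sun Aug 15 2010, Tue Sep 28 2010, Thu Nov 11 2010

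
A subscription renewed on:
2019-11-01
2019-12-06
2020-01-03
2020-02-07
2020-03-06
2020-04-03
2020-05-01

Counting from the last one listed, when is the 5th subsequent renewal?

2020-10-02

All dates are Fridays, 35, 28, 35, 28, 28, 28 days apart.
Specifically, the 1st Friday of each month.
June 2020 — 1st Friday is 2020-06-05.
1st Friday of July 2020: 2020-07-03.
August 2020 — 1st Friday is 2020-08-07.
1st Friday of September 2020: 2020-09-04.
October 2020 — 1st Friday is 2020-10-02.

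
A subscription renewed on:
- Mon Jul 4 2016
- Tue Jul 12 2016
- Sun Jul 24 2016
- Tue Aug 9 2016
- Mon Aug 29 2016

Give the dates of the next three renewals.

Thu Sep 22 2016, Thu Oct 20 2016, Mon Nov 21 2016

Intervals are 8, 12, 16, 20 days — an arithmetic progression with common difference 4.
Next gap: 24 days. Mon Aug 29 2016 + 24 days = Thu Sep 22 2016.
Next gap: 28 days. Thu Sep 22 2016 + 28 days = Thu Oct 20 2016.
Next gap: 32 days. Thu Oct 20 2016 + 32 days = Mon Nov 21 2016.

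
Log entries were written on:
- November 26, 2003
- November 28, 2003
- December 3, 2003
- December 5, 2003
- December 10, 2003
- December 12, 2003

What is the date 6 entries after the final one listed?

The gap pattern 2, 5, 2, 5, 2 repeats every 2 events.
These are the Wednesdays and Fridays of each week.
The following Wednesday is December 17, 2003.
Next Friday: December 19, 2003.
Next Wednesday: December 24, 2003.
The following Friday is December 26, 2003.
The following Wednesday is December 31, 2003.
The following Friday is January 2, 2004.

January 2, 2004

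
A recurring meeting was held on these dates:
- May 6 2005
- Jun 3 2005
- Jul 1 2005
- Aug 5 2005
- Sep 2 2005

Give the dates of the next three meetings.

These are Fridays at 28- or 35-day spacing (28, 28, 35, 28).
The pattern: 1st Friday of the month.
October 2005 — 1st Friday is Oct 7 2005.
November 2005 — 1st Friday is Nov 4 2005.
December 2005 — 1st Friday is Dec 2 2005.

Oct 7 2005, Nov 4 2005, Dec 2 2005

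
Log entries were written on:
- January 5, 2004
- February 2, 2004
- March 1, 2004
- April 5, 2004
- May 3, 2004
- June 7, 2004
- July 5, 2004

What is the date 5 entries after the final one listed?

December 6, 2004

All dates are Mondays, 28, 28, 35, 28, 35, 28 days apart.
Specifically, the 1st Monday of each month.
1st Monday of August 2004: August 2, 2004.
September 2004 — 1st Monday is September 6, 2004.
October 2004 — 1st Monday is October 4, 2004.
1st Monday of November 2004: November 1, 2004.
December 2004 — 1st Monday is December 6, 2004.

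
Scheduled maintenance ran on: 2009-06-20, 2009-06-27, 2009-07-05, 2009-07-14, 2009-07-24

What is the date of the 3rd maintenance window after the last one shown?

2009-08-29

Intervals are 7, 8, 9, 10 days — an arithmetic progression with common difference 1.
Next gap: 11 days. 2009-07-24 + 11 days = 2009-08-04.
Next gap: 12 days. 2009-08-04 + 12 days = 2009-08-16.
Next gap: 13 days. 2009-08-16 + 13 days = 2009-08-29.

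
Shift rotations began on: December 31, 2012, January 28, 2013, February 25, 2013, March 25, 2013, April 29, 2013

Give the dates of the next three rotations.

May 27, 2013; June 24, 2013; July 29, 2013

All Mondays; the gaps (28, 28, 28, 35) vary with month length.
This is the last Monday of each month.
Last Monday of May 2013: May 27, 2013.
June 2013 ends with Monday June 24, 2013.
July 2013 ends with Monday July 29, 2013.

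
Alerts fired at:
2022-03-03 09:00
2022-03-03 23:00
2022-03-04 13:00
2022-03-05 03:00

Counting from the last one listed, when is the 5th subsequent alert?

Spacing: 14, 14, 14 h — constant 14 h.
2022-03-05 03:00 + 14 h = 2022-03-05 17:00.
2022-03-05 17:00 + 14 h = 2022-03-06 07:00.
2022-03-06 07:00 + 14 h = 2022-03-06 21:00.
2022-03-06 21:00 + 14 h = 2022-03-07 11:00.
2022-03-07 11:00 + 14 h = 2022-03-08 01:00.

2022-03-08 01:00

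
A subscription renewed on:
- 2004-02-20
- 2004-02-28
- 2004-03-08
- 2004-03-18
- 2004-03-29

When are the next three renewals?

2004-04-10, 2004-04-23, 2004-05-07

Intervals are 8, 9, 10, 11 days — an arithmetic progression with common difference 1.
Next gap: 12 days. 2004-03-29 + 12 days = 2004-04-10.
Next gap: 13 days. 2004-04-10 + 13 days = 2004-04-23.
Next gap: 14 days. 2004-04-23 + 14 days = 2004-05-07.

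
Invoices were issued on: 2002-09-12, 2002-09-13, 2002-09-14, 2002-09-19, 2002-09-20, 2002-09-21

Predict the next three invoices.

2002-09-26, 2002-09-27, 2002-09-28

Gaps: 1, 1, 5, 1, 1 days — not constant, but cyclic with period 3.
The events fall on every Thursday, Friday and Saturday.
Next Thursday: 2002-09-26.
Next Friday: 2002-09-27.
The following Saturday is 2002-09-28.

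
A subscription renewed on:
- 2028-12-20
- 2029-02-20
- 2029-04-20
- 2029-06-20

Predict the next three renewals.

2029-08-20, 2029-10-20, 2029-12-20

The day-of-month is always 20 (62, 59, 61 days between events).
So this recurs on the 20th of every 2 months.
Next: August 2029 → 2029-08-20.
October 2029: 2029-10-20.
December 2029: 2029-12-20.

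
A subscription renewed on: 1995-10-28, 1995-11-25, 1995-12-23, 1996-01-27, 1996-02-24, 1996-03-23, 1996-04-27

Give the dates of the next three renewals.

1996-05-25, 1996-06-22, 1996-07-27

These are Saturdays at 28- or 35-day spacing (28, 28, 35, 28, 28, 35).
The pattern: 4th Saturday of the month.
May 1996 — 4th Saturday is 1996-05-25.
4th Saturday of June 1996: 1996-06-22.
4th Saturday of July 1996: 1996-07-27.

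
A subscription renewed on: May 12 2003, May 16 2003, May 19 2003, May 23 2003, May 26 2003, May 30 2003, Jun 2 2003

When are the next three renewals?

The gap pattern 4, 3, 4, 3, 4, 3 repeats every 2 events.
These are the Mondays and Fridays of each week.
Next Friday: Jun 6 2003.
Next Monday: Jun 9 2003.
The following Friday is Jun 13 2003.

Jun 6 2003, Jun 9 2003, Jun 13 2003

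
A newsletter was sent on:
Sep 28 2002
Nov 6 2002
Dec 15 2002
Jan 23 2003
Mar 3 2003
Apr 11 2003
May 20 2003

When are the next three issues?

Jun 28 2003, Aug 6 2003, Sep 14 2003

Gaps between consecutive events: 39, 39, 39, 39, 39, 39 days — a constant 39-day interval.
May 20 2003 + 39 days = Jun 28 2003.
Jun 28 2003 + 39 days = Aug 6 2003.
Aug 6 2003 + 39 days = Sep 14 2003.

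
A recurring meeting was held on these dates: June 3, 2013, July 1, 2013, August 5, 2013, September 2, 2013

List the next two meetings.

October 7, 2013; November 4, 2013

These are Mondays at 28- or 35-day spacing (28, 35, 28).
The pattern: 1st Monday of the month.
1st Monday of October 2013: October 7, 2013.
November 2013 — 1st Monday is November 4, 2013.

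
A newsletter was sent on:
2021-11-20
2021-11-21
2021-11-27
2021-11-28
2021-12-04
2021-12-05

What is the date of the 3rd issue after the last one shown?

2021-12-18

Gaps: 1, 6, 1, 6, 1 days — not constant, but cyclic with period 2.
The events fall on every Saturday and Sunday.
Next Saturday: 2021-12-11.
The following Sunday is 2021-12-12.
Next Saturday: 2021-12-18.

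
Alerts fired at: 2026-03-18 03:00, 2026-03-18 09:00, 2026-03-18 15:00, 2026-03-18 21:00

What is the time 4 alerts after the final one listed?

Spacing: 6, 6, 6 h — constant 6 h.
2026-03-18 21:00 + 6 h = 2026-03-19 03:00.
2026-03-19 03:00 + 6 h = 2026-03-19 09:00.
2026-03-19 09:00 + 6 h = 2026-03-19 15:00.
2026-03-19 15:00 + 6 h = 2026-03-19 21:00.

2026-03-19 21:00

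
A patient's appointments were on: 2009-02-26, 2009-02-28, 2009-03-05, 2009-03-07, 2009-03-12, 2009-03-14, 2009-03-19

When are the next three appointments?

Gaps: 2, 5, 2, 5, 2, 5 days — not constant, but cyclic with period 2.
The events fall on every Thursday and Saturday.
The following Saturday is 2009-03-21.
The following Thursday is 2009-03-26.
The following Saturday is 2009-03-28.

2009-03-21, 2009-03-26, 2009-03-28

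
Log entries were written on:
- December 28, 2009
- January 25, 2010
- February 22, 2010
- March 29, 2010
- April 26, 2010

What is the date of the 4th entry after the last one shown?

Every date is a Monday; gaps 28, 28, 35, 28 days.
Each is the last Monday of its month (at least one falls on the 29th or later, ruling out '4th Monday').
Last Monday of May 2010: May 31, 2010.
Last Monday of June 2010: June 28, 2010.
Last Monday of July 2010: July 26, 2010.
August 2010 ends with Monday August 30, 2010.

August 30, 2010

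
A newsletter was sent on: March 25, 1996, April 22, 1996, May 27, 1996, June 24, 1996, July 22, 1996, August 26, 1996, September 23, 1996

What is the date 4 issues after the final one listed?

These are Mondays at 28- or 35-day spacing (28, 35, 28, 28, 35, 28).
The pattern: 4th Monday of the month.
October 1996 — 4th Monday is October 28, 1996.
4th Monday of November 1996: November 25, 1996.
December 1996 — 4th Monday is December 23, 1996.
January 1997 — 4th Monday is January 27, 1997.

January 27, 1997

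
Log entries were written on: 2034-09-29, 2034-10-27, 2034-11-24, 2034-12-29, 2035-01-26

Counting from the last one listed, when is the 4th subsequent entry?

2035-05-25

These are Fridays with 28, 28, 35, 28-day gaps.
Each is the final Friday of its month — 2034-09-29 is past the 28th, so '4th Friday' doesn't fit.
February 2035 ends with Friday 2035-02-23.
Last Friday of March 2035: 2035-03-30.
April 2035 ends with Friday 2035-04-27.
Last Friday of May 2035: 2035-05-25.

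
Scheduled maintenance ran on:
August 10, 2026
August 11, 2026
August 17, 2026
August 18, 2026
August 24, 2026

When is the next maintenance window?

Every event lands on a Monday or Tuesday (gaps cycle 1, 6, 1, 6).
So the schedule is: every Monday and Tuesday.
Next Tuesday: August 25, 2026.

August 25, 2026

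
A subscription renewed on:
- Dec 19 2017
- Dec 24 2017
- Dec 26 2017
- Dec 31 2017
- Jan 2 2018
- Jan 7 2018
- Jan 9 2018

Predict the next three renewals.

The gap pattern 5, 2, 5, 2, 5, 2 repeats every 2 events.
These are the Tuesdays and Sundays of each week.
The following Sunday is Jan 14 2018.
The following Tuesday is Jan 16 2018.
Next Sunday: Jan 21 2018.

Jan 14 2018, Jan 16 2018, Jan 21 2018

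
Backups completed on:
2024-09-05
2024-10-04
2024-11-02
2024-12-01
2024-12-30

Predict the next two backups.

2025-01-28, 2025-02-26

Gaps between consecutive events: 29, 29, 29, 29 days — a constant 29-day interval.
2024-12-30 + 29 days = 2025-01-28.
2025-01-28 + 29 days = 2025-02-26.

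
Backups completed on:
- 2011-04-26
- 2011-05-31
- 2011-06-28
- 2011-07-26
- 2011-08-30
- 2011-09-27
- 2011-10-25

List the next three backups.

2011-11-29, 2011-12-27, 2012-01-31

Every date is a Tuesday; gaps 35, 28, 28, 35, 28, 28 days.
Each is the last Tuesday of its month (at least one falls on the 29th or later, ruling out '4th Tuesday').
November 2011 ends with Tuesday 2011-11-29.
December 2011 ends with Tuesday 2011-12-27.
January 2012 ends with Tuesday 2012-01-31.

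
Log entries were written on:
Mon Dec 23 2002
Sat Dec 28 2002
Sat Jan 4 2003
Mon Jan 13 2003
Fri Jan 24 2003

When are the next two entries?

Thu Feb 6 2003, Fri Feb 21 2003

Gaps: 5, 7, 9, 11 days — each gap is 2 larger than the previous one.
Next gap: 13 days. Fri Jan 24 2003 + 13 days = Thu Feb 6 2003.
Next gap: 15 days. Thu Feb 6 2003 + 15 days = Fri Feb 21 2003.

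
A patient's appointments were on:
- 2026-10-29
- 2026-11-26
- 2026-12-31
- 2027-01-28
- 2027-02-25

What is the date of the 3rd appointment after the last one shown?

Every date is a Thursday; gaps 28, 35, 28, 28 days.
Each is the last Thursday of its month (at least one falls on the 29th or later, ruling out '4th Thursday').
Last Thursday of March 2027: 2027-03-25.
April 2027 ends with Thursday 2027-04-29.
May 2027 ends with Thursday 2027-05-27.

2027-05-27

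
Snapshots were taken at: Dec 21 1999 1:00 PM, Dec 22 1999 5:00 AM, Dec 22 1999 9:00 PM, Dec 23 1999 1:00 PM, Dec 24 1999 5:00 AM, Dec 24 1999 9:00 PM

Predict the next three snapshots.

The interval is a steady 16 hours (16, 16, 16, 16, 16).
Dec 24 1999 9:00 PM + 16 h = Dec 25 1999 1:00 PM.
Dec 25 1999 1:00 PM + 16 h = Dec 26 1999 5:00 AM.
Dec 26 1999 5:00 AM + 16 h = Dec 26 1999 9:00 PM.

Dec 25 1999 1:00 PM, Dec 26 1999 5:00 AM, Dec 26 1999 9:00 PM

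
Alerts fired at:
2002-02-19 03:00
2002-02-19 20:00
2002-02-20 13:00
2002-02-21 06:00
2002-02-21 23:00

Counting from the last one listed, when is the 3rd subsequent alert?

2002-02-24 02:00

Gaps: 17, 17, 17, 17 hours — each event is 17 hours after the previous one.
2002-02-21 23:00 + 17 h = 2002-02-22 16:00.
2002-02-22 16:00 + 17 h = 2002-02-23 09:00.
2002-02-23 09:00 + 17 h = 2002-02-24 02:00.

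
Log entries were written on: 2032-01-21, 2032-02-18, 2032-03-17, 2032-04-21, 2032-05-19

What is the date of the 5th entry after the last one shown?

Gaps: 28, 28, 35, 28 days — a mix of 28 and 35. Every date is a Wednesday.
Each is the 3rd Wednesday of its month.
3rd Wednesday of June 2032: 2032-06-16.
July 2032 — 3rd Wednesday is 2032-07-21.
3rd Wednesday of August 2032: 2032-08-18.
September 2032 — 3rd Wednesday is 2032-09-15.
3rd Wednesday of October 2032: 2032-10-20.

2032-10-20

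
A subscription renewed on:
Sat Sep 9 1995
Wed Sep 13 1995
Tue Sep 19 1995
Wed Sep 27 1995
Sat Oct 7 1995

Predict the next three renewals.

The spacing grows by 2 each time: 4, 6, 8, 10 days.
Next gap: 12 days. Sat Oct 7 1995 + 12 days = Thu Oct 19 1995.
Next gap: 14 days. Thu Oct 19 1995 + 14 days = Thu Nov 2 1995.
Next gap: 16 days. Thu Nov 2 1995 + 16 days = Sat Nov 18 1995.

Thu Oct 19 1995, Thu Nov 2 1995, Sat Nov 18 1995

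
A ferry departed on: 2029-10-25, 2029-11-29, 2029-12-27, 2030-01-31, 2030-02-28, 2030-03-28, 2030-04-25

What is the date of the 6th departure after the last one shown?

2030-10-31

All Thursdays; the gaps (35, 28, 35, 28, 28, 28) vary with month length.
This is the last Thursday of each month.
Last Thursday of May 2030: 2030-05-30.
Last Thursday of June 2030: 2030-06-27.
Last Thursday of July 2030: 2030-07-25.
August 2030 ends with Thursday 2030-08-29.
September 2030 ends with Thursday 2030-09-26.
October 2030 ends with Thursday 2030-10-31.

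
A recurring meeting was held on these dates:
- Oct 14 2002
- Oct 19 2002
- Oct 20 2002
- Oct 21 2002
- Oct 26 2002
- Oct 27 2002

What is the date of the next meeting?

Oct 28 2002

Gaps: 5, 1, 1, 5, 1 days — not constant, but cyclic with period 3.
The events fall on every Monday, Saturday and Sunday.
The following Monday is Oct 28 2002.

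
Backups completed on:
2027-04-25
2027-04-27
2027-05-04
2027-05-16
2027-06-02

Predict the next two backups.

2027-06-24, 2027-07-21

The spacing grows by 5 each time: 2, 7, 12, 17 days.
Next gap: 22 days. 2027-06-02 + 22 days = 2027-06-24.
Next gap: 27 days. 2027-06-24 + 27 days = 2027-07-21.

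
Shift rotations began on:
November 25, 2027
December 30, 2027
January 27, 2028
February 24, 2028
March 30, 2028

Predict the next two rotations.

April 27, 2028; May 25, 2028

All Thursdays; the gaps (35, 28, 28, 35) vary with month length.
This is the last Thursday of each month.
April 2028 ends with Thursday April 27, 2028.
Last Thursday of May 2028: May 25, 2028.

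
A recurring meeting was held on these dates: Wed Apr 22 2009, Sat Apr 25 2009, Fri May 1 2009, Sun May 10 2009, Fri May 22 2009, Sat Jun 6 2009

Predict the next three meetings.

The spacing grows by 3 each time: 3, 6, 9, 12, 15 days.
Next gap: 18 days. Sat Jun 6 2009 + 18 days = Wed Jun 24 2009.
Next gap: 21 days. Wed Jun 24 2009 + 21 days = Wed Jul 15 2009.
Next gap: 24 days. Wed Jul 15 2009 + 24 days = Sat Aug 8 2009.

Wed Jun 24 2009, Wed Jul 15 2009, Sat Aug 8 2009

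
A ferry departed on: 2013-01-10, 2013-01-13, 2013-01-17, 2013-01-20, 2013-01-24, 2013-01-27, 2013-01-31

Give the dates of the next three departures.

Gaps: 3, 4, 3, 4, 3, 4 days — not constant, but cyclic with period 2.
The events fall on every Thursday and Sunday.
The following Sunday is 2013-02-03.
The following Thursday is 2013-02-07.
The following Sunday is 2013-02-10.

2013-02-03, 2013-02-07, 2013-02-10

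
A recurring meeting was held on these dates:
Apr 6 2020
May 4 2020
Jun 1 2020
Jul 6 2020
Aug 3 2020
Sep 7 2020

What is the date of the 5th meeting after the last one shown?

All dates are Mondays, 28, 28, 35, 28, 35 days apart.
Specifically, the 1st Monday of each month.
1st Monday of October 2020: Oct 5 2020.
November 2020 — 1st Monday is Nov 2 2020.
1st Monday of December 2020: Dec 7 2020.
1st Monday of January 2021: Jan 4 2021.
1st Monday of February 2021: Feb 1 2021.

Feb 1 2021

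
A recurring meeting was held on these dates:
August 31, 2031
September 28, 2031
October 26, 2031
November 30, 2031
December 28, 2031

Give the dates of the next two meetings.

January 25, 2032; February 29, 2032

Every date is a Sunday; gaps 28, 28, 35, 28 days.
Each is the last Sunday of its month (at least one falls on the 29th or later, ruling out '4th Sunday').
January 2032 ends with Sunday January 25, 2032.
Last Sunday of February 2032: February 29, 2032.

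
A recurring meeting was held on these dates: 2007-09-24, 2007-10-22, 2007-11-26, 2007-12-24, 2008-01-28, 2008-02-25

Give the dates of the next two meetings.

These are Mondays at 28- or 35-day spacing (28, 35, 28, 35, 28).
The pattern: 4th Monday of the month.
4th Monday of March 2008: 2008-03-24.
April 2008 — 4th Monday is 2008-04-28.

2008-03-24, 2008-04-28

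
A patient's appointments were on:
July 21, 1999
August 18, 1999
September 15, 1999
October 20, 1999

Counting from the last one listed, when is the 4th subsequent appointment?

February 16, 2000

All dates are Wednesdays, 28, 28, 35 days apart.
Specifically, the 3rd Wednesday of each month.
November 1999 — 3rd Wednesday is November 17, 1999.
December 1999 — 3rd Wednesday is December 15, 1999.
3rd Wednesday of January 2000: January 19, 2000.
3rd Wednesday of February 2000: February 16, 2000.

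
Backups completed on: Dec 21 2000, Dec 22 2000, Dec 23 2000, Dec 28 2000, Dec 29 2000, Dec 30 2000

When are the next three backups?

The gap pattern 1, 1, 5, 1, 1 repeats every 3 events.
These are the Thursdays, Fridays and Saturdays of each week.
The following Thursday is Jan 4 2001.
The following Friday is Jan 5 2001.
The following Saturday is Jan 6 2001.

Jan 4 2001, Jan 5 2001, Jan 6 2001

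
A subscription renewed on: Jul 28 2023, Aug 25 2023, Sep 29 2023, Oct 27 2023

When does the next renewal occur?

All Fridays; the gaps (28, 35, 28) vary with month length.
This is the last Friday of each month.
November 2023 ends with Friday Nov 24 2023.

Nov 24 2023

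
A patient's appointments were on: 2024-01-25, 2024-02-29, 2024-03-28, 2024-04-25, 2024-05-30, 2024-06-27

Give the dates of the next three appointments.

2024-07-25, 2024-08-29, 2024-09-26

These are Thursdays with 35, 28, 28, 35, 28-day gaps.
Each is the final Thursday of its month — 2024-02-29 is past the 28th, so '4th Thursday' doesn't fit.
Last Thursday of July 2024: 2024-07-25.
August 2024 ends with Thursday 2024-08-29.
September 2024 ends with Thursday 2024-09-26.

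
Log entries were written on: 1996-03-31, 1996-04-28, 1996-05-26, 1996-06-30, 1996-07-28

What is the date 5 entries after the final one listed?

1996-12-29

All Sundays; the gaps (28, 28, 35, 28) vary with month length.
This is the last Sunday of each month.
Last Sunday of August 1996: 1996-08-25.
Last Sunday of September 1996: 1996-09-29.
October 1996 ends with Sunday 1996-10-27.
November 1996 ends with Sunday 1996-11-24.
Last Sunday of December 1996: 1996-12-29.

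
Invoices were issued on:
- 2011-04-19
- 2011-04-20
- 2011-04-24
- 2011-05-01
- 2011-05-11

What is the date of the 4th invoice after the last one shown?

Intervals are 1, 4, 7, 10 days — an arithmetic progression with common difference 3.
Next gap: 13 days. 2011-05-11 + 13 days = 2011-05-24.
Next gap: 16 days. 2011-05-24 + 16 days = 2011-06-09.
Next gap: 19 days. 2011-06-09 + 19 days = 2011-06-28.
Next gap: 22 days. 2011-06-28 + 22 days = 2011-07-20.

2011-07-20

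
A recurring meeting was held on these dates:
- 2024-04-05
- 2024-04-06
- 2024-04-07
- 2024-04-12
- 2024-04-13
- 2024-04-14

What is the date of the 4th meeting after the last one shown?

2024-04-26

The gap pattern 1, 1, 5, 1, 1 repeats every 3 events.
These are the Fridays, Saturdays and Sundays of each week.
Next Friday: 2024-04-19.
Next Saturday: 2024-04-20.
The following Sunday is 2024-04-21.
The following Friday is 2024-04-26.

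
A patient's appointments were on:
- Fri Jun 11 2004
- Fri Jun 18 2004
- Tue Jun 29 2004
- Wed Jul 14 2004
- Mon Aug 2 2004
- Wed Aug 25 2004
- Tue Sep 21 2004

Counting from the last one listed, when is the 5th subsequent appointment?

Mon Apr 4 2005

Gaps: 7, 11, 15, 19, 23, 27 days — each gap is 4 larger than the previous one.
Next gap: 31 days. Tue Sep 21 2004 + 31 days = Fri Oct 22 2004.
Next gap: 35 days. Fri Oct 22 2004 + 35 days = Fri Nov 26 2004.
Next gap: 39 days. Fri Nov 26 2004 + 39 days = Tue Jan 4 2005.
Next gap: 43 days. Tue Jan 4 2005 + 43 days = Wed Feb 16 2005.
Next gap: 47 days. Wed Feb 16 2005 + 47 days = Mon Apr 4 2005.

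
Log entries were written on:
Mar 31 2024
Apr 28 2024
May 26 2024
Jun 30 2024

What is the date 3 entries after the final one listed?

All Sundays; the gaps (28, 28, 35) vary with month length.
This is the last Sunday of each month.
Last Sunday of July 2024: Jul 28 2024.
August 2024 ends with Sunday Aug 25 2024.
September 2024 ends with Sunday Sep 29 2024.

Sep 29 2024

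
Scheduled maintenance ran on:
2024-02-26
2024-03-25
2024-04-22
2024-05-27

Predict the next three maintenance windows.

These are Mondays at 28- or 35-day spacing (28, 28, 35).
The pattern: 4th Monday of the month.
June 2024 — 4th Monday is 2024-06-24.
July 2024 — 4th Monday is 2024-07-22.
August 2024 — 4th Monday is 2024-08-26.

2024-06-24, 2024-07-22, 2024-08-26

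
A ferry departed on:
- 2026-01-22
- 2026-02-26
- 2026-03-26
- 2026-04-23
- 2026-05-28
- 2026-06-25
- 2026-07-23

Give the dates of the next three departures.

2026-08-27, 2026-09-24, 2026-10-22

Gaps: 35, 28, 28, 35, 28, 28 days — a mix of 28 and 35. Every date is a Thursday.
Each is the 4th Thursday of its month.
4th Thursday of August 2026: 2026-08-27.
September 2026 — 4th Thursday is 2026-09-24.
October 2026 — 4th Thursday is 2026-10-22.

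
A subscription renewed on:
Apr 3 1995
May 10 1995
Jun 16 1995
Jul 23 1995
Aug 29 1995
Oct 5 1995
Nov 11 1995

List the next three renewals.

Dec 18 1995, Jan 24 1996, Mar 1 1996

Gaps between consecutive events: 37, 37, 37, 37, 37, 37 days — a constant 37-day interval.
Nov 11 1995 + 37 days = Dec 18 1995.
Dec 18 1995 + 37 days = Jan 24 1996.
Jan 24 1996 + 37 days = Mar 1 1996.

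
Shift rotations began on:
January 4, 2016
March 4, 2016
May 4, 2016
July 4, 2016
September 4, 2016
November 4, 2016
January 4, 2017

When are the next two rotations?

Each date is the 4th; the gaps (60, 61, 61, 62, 61, 61) track the month lengths.
The rule is the 4th of every 2 months.
Next: March 2017 → March 4, 2017.
Next: May 2017 → May 4, 2017.

March 4, 2017; May 4, 2017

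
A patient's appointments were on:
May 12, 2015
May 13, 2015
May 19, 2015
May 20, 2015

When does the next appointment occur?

Gaps: 1, 6, 1 days — not constant, but cyclic with period 2.
The events fall on every Tuesday and Wednesday.
The following Tuesday is May 26, 2015.

May 26, 2015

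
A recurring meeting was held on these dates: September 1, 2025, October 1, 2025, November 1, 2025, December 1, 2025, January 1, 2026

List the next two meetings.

The day-of-month is always 1 (30, 31, 30, 31 days between events).
So this recurs on the 1st of each month.
Next: February 2026 → February 1, 2026.
March 2026: March 1, 2026.

February 1, 2026; March 1, 2026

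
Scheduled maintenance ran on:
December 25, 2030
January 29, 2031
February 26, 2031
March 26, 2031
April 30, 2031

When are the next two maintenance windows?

May 28, 2031; June 25, 2031

These are Wednesdays with 35, 28, 28, 35-day gaps.
Each is the final Wednesday of its month — January 29, 2031 is past the 28th, so '4th Wednesday' doesn't fit.
Last Wednesday of May 2031: May 28, 2031.
Last Wednesday of June 2031: June 25, 2031.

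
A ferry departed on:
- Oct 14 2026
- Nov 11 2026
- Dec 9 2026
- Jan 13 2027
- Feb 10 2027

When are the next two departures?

Mar 10 2027, Apr 14 2027

All dates are Wednesdays, 28, 28, 35, 28 days apart.
Specifically, the 2nd Wednesday of each month.
March 2027 — 2nd Wednesday is Mar 10 2027.
2nd Wednesday of April 2027: Apr 14 2027.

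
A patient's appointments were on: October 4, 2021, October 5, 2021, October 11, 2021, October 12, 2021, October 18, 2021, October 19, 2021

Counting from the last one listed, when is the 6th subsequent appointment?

November 9, 2021

Gaps: 1, 6, 1, 6, 1 days — not constant, but cyclic with period 2.
The events fall on every Monday and Tuesday.
The following Monday is October 25, 2021.
Next Tuesday: October 26, 2021.
Next Monday: November 1, 2021.
Next Tuesday: November 2, 2021.
Next Monday: November 8, 2021.
The following Tuesday is November 9, 2021.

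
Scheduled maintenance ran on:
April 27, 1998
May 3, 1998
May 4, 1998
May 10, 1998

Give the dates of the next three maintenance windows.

Gaps: 6, 1, 6 days — not constant, but cyclic with period 2.
The events fall on every Monday and Sunday.
Next Monday: May 11, 1998.
Next Sunday: May 17, 1998.
The following Monday is May 18, 1998.

May 11, 1998; May 17, 1998; May 18, 1998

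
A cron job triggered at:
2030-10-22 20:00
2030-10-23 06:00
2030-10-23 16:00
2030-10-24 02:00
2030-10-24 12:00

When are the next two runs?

2030-10-24 22:00, 2030-10-25 08:00

Gaps: 10, 10, 10, 10 hours — each event is 10 hours after the previous one.
2030-10-24 12:00 + 10 h = 2030-10-24 22:00.
2030-10-24 22:00 + 10 h = 2030-10-25 08:00.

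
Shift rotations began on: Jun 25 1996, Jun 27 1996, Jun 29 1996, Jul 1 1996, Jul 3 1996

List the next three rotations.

Jul 5 1996, Jul 7 1996, Jul 9 1996

Gaps between consecutive events: 2, 2, 2, 2 days — a constant 2-day interval.
Jul 3 1996 + 2 days = Jul 5 1996.
Jul 5 1996 + 2 days = Jul 7 1996.
Jul 7 1996 + 2 days = Jul 9 1996.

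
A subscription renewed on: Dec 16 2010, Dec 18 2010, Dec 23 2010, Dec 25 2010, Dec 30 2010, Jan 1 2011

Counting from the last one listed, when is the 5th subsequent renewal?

Gaps: 2, 5, 2, 5, 2 days — not constant, but cyclic with period 2.
The events fall on every Thursday and Saturday.
The following Thursday is Jan 6 2011.
The following Saturday is Jan 8 2011.
The following Thursday is Jan 13 2011.
Next Saturday: Jan 15 2011.
Next Thursday: Jan 20 2011.

Jan 20 2011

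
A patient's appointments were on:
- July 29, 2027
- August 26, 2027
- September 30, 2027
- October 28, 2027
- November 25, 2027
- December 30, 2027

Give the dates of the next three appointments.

All Thursdays; the gaps (28, 35, 28, 28, 35) vary with month length.
This is the last Thursday of each month.
January 2028 ends with Thursday January 27, 2028.
Last Thursday of February 2028: February 24, 2028.
Last Thursday of March 2028: March 30, 2028.

January 27, 2028; February 24, 2028; March 30, 2028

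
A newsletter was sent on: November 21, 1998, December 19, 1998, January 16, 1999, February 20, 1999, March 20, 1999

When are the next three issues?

Gaps: 28, 28, 35, 28 days — a mix of 28 and 35. Every date is a Saturday.
Each is the 3rd Saturday of its month.
3rd Saturday of April 1999: April 17, 1999.
May 1999 — 3rd Saturday is May 15, 1999.
June 1999 — 3rd Saturday is June 19, 1999.

April 17, 1999; May 15, 1999; June 19, 1999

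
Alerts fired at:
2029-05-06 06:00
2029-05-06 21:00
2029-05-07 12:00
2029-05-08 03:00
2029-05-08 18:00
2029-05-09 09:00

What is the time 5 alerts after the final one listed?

2029-05-12 12:00

Spacing: 15, 15, 15, 15, 15 h — constant 15 h.
2029-05-09 09:00 + 15 h = 2029-05-10 00:00.
2029-05-10 00:00 + 15 h = 2029-05-10 15:00.
2029-05-10 15:00 + 15 h = 2029-05-11 06:00.
2029-05-11 06:00 + 15 h = 2029-05-11 21:00.
2029-05-11 21:00 + 15 h = 2029-05-12 12:00.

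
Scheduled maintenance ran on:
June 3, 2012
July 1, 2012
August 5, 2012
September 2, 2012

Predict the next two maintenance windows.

October 7, 2012; November 4, 2012

These are Sundays at 28- or 35-day spacing (28, 35, 28).
The pattern: 1st Sunday of the month.
October 2012 — 1st Sunday is October 7, 2012.
November 2012 — 1st Sunday is November 4, 2012.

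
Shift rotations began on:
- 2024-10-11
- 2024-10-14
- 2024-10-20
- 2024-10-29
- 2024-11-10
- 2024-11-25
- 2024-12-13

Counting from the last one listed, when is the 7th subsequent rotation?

Gaps: 3, 6, 9, 12, 15, 18 days — each gap is 3 larger than the previous one.
Next gap: 21 days. 2024-12-13 + 21 days = 2025-01-03.
Next gap: 24 days. 2025-01-03 + 24 days = 2025-01-27.
Next gap: 27 days. 2025-01-27 + 27 days = 2025-02-23.
Next gap: 30 days. 2025-02-23 + 30 days = 2025-03-25.
Next gap: 33 days. 2025-03-25 + 33 days = 2025-04-27.
Next gap: 36 days. 2025-04-27 + 36 days = 2025-06-02.
Next gap: 39 days. 2025-06-02 + 39 days = 2025-07-11.

2025-07-11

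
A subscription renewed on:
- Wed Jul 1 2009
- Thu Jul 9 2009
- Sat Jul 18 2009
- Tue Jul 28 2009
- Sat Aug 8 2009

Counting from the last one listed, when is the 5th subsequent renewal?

Sat Oct 17 2009

Gaps: 8, 9, 10, 11 days — each gap is 1 larger than the previous one.
Next gap: 12 days. Sat Aug 8 2009 + 12 days = Thu Aug 20 2009.
Next gap: 13 days. Thu Aug 20 2009 + 13 days = Wed Sep 2 2009.
Next gap: 14 days. Wed Sep 2 2009 + 14 days = Wed Sep 16 2009.
Next gap: 15 days. Wed Sep 16 2009 + 15 days = Thu Oct 1 2009.
Next gap: 16 days. Thu Oct 1 2009 + 16 days = Sat Oct 17 2009.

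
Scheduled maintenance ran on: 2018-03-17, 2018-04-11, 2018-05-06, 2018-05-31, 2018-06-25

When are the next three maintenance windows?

2018-07-20, 2018-08-14, 2018-09-08

Every event comes 25 days after the last (25, 25, 25, 25).
2018-06-25 + 25 days = 2018-07-20.
2018-07-20 + 25 days = 2018-08-14.
2018-08-14 + 25 days = 2018-09-08.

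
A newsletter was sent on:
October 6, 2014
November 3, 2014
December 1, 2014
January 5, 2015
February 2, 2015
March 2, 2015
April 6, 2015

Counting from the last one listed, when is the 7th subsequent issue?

November 2, 2015

All dates are Mondays, 28, 28, 35, 28, 28, 35 days apart.
Specifically, the 1st Monday of each month.
1st Monday of May 2015: May 4, 2015.
June 2015 — 1st Monday is June 1, 2015.
July 2015 — 1st Monday is July 6, 2015.
1st Monday of August 2015: August 3, 2015.
September 2015 — 1st Monday is September 7, 2015.
1st Monday of October 2015: October 5, 2015.
1st Monday of November 2015: November 2, 2015.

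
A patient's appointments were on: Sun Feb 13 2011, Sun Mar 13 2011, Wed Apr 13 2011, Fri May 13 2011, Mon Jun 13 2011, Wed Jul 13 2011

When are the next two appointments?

Sat Aug 13 2011, Tue Sep 13 2011

Each date is the 13th; the gaps (28, 31, 30, 31, 30) track the month lengths.
The rule is the 13th of each month.
Next: August 2011 → Sat Aug 13 2011.
Next: September 2011 → Tue Sep 13 2011.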